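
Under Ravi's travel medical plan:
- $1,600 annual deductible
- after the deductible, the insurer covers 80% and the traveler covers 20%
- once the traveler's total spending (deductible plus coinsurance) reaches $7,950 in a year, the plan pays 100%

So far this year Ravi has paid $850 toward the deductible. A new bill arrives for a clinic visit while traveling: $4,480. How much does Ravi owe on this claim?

Deductible still to meet: $1,600 − $850 = $750.
That leaves $4,480 − $750 = $3,730 for coinsurance.
Coinsurance: $3,730 × 20% = $746.
That puts the traveler's cost at $750 + $746 = $1,496 before any cap.
Cumulative spending $850 + $1,496 = $2,346 stays under the $7,950 maximum.

$1,496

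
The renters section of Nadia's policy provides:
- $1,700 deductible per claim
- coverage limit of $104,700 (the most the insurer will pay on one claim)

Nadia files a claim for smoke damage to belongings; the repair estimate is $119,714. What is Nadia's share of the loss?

$15,014

After the deductible, $119,714 − $1,700 = $118,014 remains.
Since $118,014 > $104,700, the payout is capped at $104,700.
Tenant's share is the uncovered remainder: $119,714 − $104,700 = $15,014.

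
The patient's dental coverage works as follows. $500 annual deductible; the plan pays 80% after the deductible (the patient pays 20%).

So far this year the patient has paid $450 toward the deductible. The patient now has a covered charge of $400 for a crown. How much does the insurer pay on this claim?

$280

Deductible still to meet: $500 − $450 = $50.
The remaining $350 (= $400 − $50) moves to coinsurance.
20% of $350 = $70 falls to the patient.
So the patient owes $50 + $70 = $120.
The plan picks up $400 − $120 = $280.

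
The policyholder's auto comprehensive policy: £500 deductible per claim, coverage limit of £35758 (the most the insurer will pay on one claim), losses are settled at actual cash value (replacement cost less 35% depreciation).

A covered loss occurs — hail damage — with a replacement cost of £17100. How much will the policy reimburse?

£10615

At 35% depreciation, ACV = £17100 − £5985 = £11115.
Less the £500 deductible: £11115 − £500 = £10615.
That's under the £35758 cap, so the insurer reimburses the full £10615.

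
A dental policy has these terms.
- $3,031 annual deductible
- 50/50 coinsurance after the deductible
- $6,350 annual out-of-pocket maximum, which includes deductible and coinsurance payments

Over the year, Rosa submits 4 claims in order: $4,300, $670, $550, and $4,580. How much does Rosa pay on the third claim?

Claim 1 — $4,300: $3,031 to deductible, leaving $1,269; coinsurance $1,269 × 50% = $634.50. Patient owes $3,665.50 (running OOP $3,665.50).
Claim 2 — $670: 50% coinsurance on $670 = $335. Patient owes $335 (running OOP $4,000.50).
Claim 3 — $550: 50% coinsurance on $550 = $275. Cost to patient: $275. OOP to date $4,275.50.

$275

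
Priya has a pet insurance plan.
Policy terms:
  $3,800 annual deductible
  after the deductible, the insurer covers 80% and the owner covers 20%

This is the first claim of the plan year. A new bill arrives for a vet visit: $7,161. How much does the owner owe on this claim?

Nothing has been paid toward the $3,800 deductible, so the first $3,800 of this charge is applied there.
That leaves $7,161 − $3,800 = $3,361 for coinsurance.
Coinsurance: $3,361 × 20% = $672.20.
Owner responsibility: $3,800 + $672.20 = $4,472.20.

$4,472.20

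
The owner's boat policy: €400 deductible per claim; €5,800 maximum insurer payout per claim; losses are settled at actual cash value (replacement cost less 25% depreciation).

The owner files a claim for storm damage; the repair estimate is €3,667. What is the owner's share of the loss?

Actual cash value after 25% depreciation: €3,667 × 75% = €2,750.25.
Subtract the deductible: €2,750.25 − €400 = €2,350.25.
That's under the €5,800 cap, so the insurer reimburses the full €2,350.25.
Out of pocket: €3,667 − €2,350.25 = €1,316.75.

€1,316.75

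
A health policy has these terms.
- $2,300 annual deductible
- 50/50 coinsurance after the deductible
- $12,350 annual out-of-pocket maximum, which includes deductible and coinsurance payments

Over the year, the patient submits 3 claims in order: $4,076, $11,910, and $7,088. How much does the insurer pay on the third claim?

$3,881

Claim 1 — $4,076: deductible takes $2,300, $1,776 remains; patient's 50% is $888. Cost to patient: $3,188. OOP to date $3,188. Plan pays $4,076 − $3,188 = $888.
Claim 2 — $11,910: deductible already satisfied, so patient's share is 50% × $11,910 = $5,955. Patient pays $5,955; OOP now $9,143. Plan pays $11,910 − $5,955 = $5,955.
Claim 3 — $7,088: deductible already satisfied, so patient's share is 50% × $7,088 = $3,544. OOP would hit $12,687 > $12,350, so the cap limits the patient to $12,350 − $9,143 = $3,207. Insurer: $7,088 − $3,207 = $3,881.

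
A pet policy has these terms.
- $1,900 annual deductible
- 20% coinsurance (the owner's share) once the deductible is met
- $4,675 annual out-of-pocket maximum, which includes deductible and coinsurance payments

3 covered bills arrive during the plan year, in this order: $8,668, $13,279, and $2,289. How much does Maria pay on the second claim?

$1,421.40

Bill 1, $8,668: $1,900 finishes the deductible; $6,768 goes to coinsurance; owner's 20% is $1,353.60. Owner pays $3,253.60; OOP now $3,253.60.
Bill 2, $13,279: deductible met; 20% of $13,279 = $2,655.80. Adding that to $3,253.60 gives $5,909.40, past the $4,675 cap; owner pays only $4,675 − $3,253.60 = $1,421.40.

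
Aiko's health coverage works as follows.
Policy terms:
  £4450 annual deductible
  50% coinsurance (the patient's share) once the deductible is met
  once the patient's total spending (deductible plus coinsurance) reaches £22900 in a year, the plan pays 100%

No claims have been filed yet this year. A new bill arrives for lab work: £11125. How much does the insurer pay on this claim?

£3337.50

The full £4450 deductible is still open; £4450 of this bill applies to it.
That leaves £11125 − £4450 = £6675 for coinsurance.
Patient's 50% share of £6675 is £3337.50.
So the patient owes £4450 + £3337.50 = £7787.50 before any cap.
Cumulative spending £0 + £7787.50 = £7787.50 stays under the £22900 maximum.
The plan picks up £11125 − £7787.50 = £3337.50.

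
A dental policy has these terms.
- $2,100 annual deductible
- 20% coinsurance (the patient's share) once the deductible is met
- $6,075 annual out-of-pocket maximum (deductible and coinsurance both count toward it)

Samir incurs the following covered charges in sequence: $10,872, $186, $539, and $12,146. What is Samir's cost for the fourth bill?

#1 ($10,872): $2,100 to deductible, leaving $8,772; 20% of $8,772 = $1,754.40. Patient pays $3,854.40; OOP now $3,854.40.
#2 ($186): deductible met; 20% of $186 = $37.20. Patient owes $37.20 (running OOP $3,891.60).
#3 ($539): 20% coinsurance on $539 = $107.80. Patient owes $107.80 (running OOP $3,999.40).
#4 ($12,146): 20% coinsurance on $12,146 = $2,429.20. Adding that to $3,999.40 gives $6,428.60, past the $6,075 cap; patient pays only $6,075 − $3,999.40 = $2,075.60.

$2,075.60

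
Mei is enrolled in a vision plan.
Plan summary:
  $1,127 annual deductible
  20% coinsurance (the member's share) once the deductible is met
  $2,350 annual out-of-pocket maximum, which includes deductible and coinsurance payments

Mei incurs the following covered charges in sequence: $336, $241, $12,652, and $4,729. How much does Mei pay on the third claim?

$1,773

Claim 1 — $336: entire amount goes to the deductible. Member pays $336; OOP now $336.
Claim 2 — $241: entire amount goes to the deductible. Member pays $241; OOP now $577.
Claim 3 — $12,652: $550 to deductible, leaving $12,102; coinsurance $12,102 × 20% = $2,420.40. Claim cost before the cap: $550 + $2,420.40 = $2,970.40. OOP would hit $3,547.40 > $2,350, so the cap limits the member to $2,350 − $577 = $1,773.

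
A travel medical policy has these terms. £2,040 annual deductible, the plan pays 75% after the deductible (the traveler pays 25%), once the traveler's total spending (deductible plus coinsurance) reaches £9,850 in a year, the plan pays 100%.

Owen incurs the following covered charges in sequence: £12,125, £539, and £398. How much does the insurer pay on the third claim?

Claim 1 (£12,125): deductible takes £2,040, £10,085 remains; coinsurance £10,085 × 25% = £2,521.25. Traveler pays £4,561.25; OOP now £4,561.25. Insurer: £12,125 − £4,561.25 = £7,563.75.
Claim 2 (£539): 25% coinsurance on £539 = £134.75. Traveler owes £134.75 (running OOP £4,696). Insurer: £539 − £134.75 = £404.25.
Claim 3 (£398): deductible already satisfied, so traveler's share is 25% × £398 = £99.50. Traveler owes £99.50 (running OOP £4,795.50). Insurer: £398 − £99.50 = £298.50.

£298.50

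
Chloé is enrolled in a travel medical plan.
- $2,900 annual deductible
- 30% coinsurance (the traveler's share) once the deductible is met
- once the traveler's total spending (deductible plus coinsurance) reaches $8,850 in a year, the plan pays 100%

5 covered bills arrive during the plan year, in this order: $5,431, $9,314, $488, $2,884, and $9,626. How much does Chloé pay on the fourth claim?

Claim 1 — $5,431: deductible takes $2,900, $2,531 remains; coinsurance $2,531 × 30% = $759.30. Cost to traveler: $3,659.30. OOP to date $3,659.30.
Claim 2 — $9,314: 30% coinsurance on $9,314 = $2,794.20. Cost to traveler: $2,794.20. OOP to date $6,453.50.
Claim 3 — $488: 30% coinsurance on $488 = $146.40. Traveler pays $146.40; OOP now $6,599.90.
Claim 4 — $2,884: deductible already satisfied, so traveler's share is 30% × $2,884 = $865.20. Cost to traveler: $865.20. OOP to date $7,465.10.

$865.20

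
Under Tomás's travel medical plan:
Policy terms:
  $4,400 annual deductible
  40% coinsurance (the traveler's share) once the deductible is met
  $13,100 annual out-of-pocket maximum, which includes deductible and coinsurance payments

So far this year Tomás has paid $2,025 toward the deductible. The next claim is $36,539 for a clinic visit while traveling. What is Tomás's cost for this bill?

$11,075

Remaining deductible: $4,400 − $2,025 = $2,375.
That leaves $36,539 − $2,375 = $34,164 for coinsurance.
Traveler's 40% share of $34,164 is $13,665.60.
That puts the traveler's cost at $2,375 + $13,665.60 = $16,040.60 before any cap.
That would bring total out-of-pocket to $18,065.60, past the $13,100 cap. The traveler is capped at $13,100 − $2,025 = $11,075 on this claim.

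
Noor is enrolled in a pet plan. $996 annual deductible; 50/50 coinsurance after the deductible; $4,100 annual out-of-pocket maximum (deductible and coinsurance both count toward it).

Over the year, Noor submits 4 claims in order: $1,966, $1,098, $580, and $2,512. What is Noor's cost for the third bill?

Claim 1 — $1,966: deductible takes $996, $970 remains; coinsurance $970 × 50% = $485. Owner pays $1,481; OOP now $1,481.
Claim 2 — $1,098: deductible met; 50% of $1,098 = $549. Owner owes $549 (running OOP $2,030).
Claim 3 — $580: deductible met; 50% of $580 = $290. Owner pays $290; OOP now $2,320.

$290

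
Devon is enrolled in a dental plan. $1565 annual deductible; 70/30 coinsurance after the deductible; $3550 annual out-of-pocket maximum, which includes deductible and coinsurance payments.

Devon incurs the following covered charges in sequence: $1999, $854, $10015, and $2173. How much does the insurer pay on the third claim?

$8416.40

Claim 1 ($1999): $1565 to deductible, leaving $434; patient's 30% is $130.20. Patient owes $1695.20 (running OOP $1695.20). Insurer: $1999 − $1695.20 = $303.80.
Claim 2 ($854): deductible already satisfied, so patient's share is 30% × $854 = $256.20. Patient owes $256.20 (running OOP $1951.40). Plan pays $854 − $256.20 = $597.80.
Claim 3 ($10015): deductible met; 30% of $10015 = $3004.50. OOP would hit $4955.90 > $3550, so the cap limits the patient to $3550 − $1951.40 = $1598.60. Plan pays $10015 − $1598.60 = $8416.40.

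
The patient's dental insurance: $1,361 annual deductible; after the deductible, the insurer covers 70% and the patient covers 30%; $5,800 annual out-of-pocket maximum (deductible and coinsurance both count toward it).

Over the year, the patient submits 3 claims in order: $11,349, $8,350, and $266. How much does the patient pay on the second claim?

Claim 1 — $11,349: $1,361 to deductible, leaving $9,988; 30% of $9,988 = $2,996.40. Patient owes $4,357.40 (running OOP $4,357.40).
Claim 2 — $8,350: deductible met; 30% of $8,350 = $2,505. That would push OOP to $6,862.40, over the $5,800 cap, so patient pays $5,800 − $4,357.40 = $1,442.60.

$1,442.60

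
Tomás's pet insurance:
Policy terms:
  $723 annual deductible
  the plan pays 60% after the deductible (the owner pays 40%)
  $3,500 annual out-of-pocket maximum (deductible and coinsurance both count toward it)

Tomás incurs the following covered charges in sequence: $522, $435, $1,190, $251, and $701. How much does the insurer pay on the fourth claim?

Claim 1 ($522): entire amount goes to the deductible. Owner owes $522 (running OOP $522). Plan pays $522 − $522 = $0.
Claim 2 ($435): $201 finishes the deductible; $234 goes to coinsurance; coinsurance $234 × 40% = $93.60. Owner owes $294.60 (running OOP $816.60). Insurer: $435 − $294.60 = $140.40.
Claim 3 ($1,190): 40% coinsurance on $1,190 = $476. Owner owes $476 (running OOP $1,292.60). Insurer: $1,190 − $476 = $714.
Claim 4 ($251): deductible already satisfied, so owner's share is 40% × $251 = $100.40. Owner pays $100.40; OOP now $1,393. Plan pays $251 − $100.40 = $150.60.

$150.60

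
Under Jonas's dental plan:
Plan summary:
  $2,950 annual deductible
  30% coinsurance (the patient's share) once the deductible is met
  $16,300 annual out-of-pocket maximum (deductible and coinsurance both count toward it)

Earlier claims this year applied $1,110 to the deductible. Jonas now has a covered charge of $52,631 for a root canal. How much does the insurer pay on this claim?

Remaining deductible: $2,950 − $1,110 = $1,840.
That leaves $52,631 − $1,840 = $50,791 for coinsurance.
Coinsurance: $50,791 × 30% = $15,237.30.
So the patient owes $1,840 + $15,237.30 = $17,077.30 before any cap.
Adding $17,077.30 to the $1,110 already spent would give $18,187.30, which exceeds the $16,300 cap; the patient pays just $16,300 − $1,110 = $15,190.
The plan picks up $52,631 − $15,190 = $37,441.

$37,441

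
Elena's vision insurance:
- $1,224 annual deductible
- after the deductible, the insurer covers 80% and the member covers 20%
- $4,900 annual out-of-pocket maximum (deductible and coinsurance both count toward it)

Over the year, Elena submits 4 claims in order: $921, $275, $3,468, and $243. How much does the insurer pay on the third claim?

$2,752

Claim 1 — $921: fully absorbed by the deductible. Cost to member: $921. OOP to date $921. Plan pays $921 − $921 = $0.
Claim 2 — $275: entire amount goes to the deductible. Member pays $275; OOP now $1,196. Insurer: $275 − $275 = $0.
Claim 3 — $3,468: deductible takes $28, $3,440 remains; 20% of $3,440 = $688. Cost to member: $716. OOP to date $1,912. Plan pays $3,468 − $716 = $2,752.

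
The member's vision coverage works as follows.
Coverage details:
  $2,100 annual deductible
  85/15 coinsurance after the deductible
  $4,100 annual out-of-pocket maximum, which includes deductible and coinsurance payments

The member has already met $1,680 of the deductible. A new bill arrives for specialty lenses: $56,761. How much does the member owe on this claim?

$2,420

$1,680 of the $2,100 deductible is already met, leaving $420.
After the $420 deductible portion, $56,761 − $420 = $56,341 is subject to coinsurance.
Member's 15% share of $56,341 is $8,451.15.
Member responsibility before any cap: $420 + $8,451.15 = $8,871.15.
That would bring total out-of-pocket to $10,551.15, past the $4,100 cap. The member is capped at $4,100 − $1,680 = $2,420 on this claim.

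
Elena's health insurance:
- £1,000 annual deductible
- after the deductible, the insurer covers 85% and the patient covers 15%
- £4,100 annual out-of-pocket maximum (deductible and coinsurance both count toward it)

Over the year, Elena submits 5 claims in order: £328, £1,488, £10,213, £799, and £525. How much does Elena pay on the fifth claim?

#1 (£328): all of it applies to the deductible. Patient pays £328; OOP now £328.
#2 (£1,488): £672 to deductible, leaving £816; patient's 15% is £122.40. Patient owes £794.40 (running OOP £1,122.40).
#3 (£10,213): deductible already satisfied, so patient's share is 15% × £10,213 = £1,531.95. Patient owes £1,531.95 (running OOP £2,654.35).
#4 (£799): deductible met; 15% of £799 = £119.85. Patient owes £119.85 (running OOP £2,774.20).
#5 (£525): deductible met; 15% of £525 = £78.75. Cost to patient: £78.75. OOP to date £2,852.95.

£78.75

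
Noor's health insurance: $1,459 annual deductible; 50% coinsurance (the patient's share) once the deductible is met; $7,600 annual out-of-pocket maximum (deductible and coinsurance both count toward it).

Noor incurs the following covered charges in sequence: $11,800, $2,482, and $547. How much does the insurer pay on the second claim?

$1,511.50

Claim 1 ($11,800): $1,459 to deductible, leaving $10,341; patient's 50% is $5,170.50. Cost to patient: $6,629.50. OOP to date $6,629.50. Plan pays $11,800 − $6,629.50 = $5,170.50.
Claim 2 ($2,482): deductible met; 50% of $2,482 = $1,241. That would push OOP to $7,870.50, over the $7,600 cap, so patient pays $7,600 − $6,629.50 = $970.50. Plan pays $2,482 − $970.50 = $1,511.50.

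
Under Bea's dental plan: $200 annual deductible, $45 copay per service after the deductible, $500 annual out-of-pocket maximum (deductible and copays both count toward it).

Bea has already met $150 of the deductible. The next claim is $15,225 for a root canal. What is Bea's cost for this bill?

$95

Remaining deductible: $200 − $150 = $50.
The remaining $15,175 (= $15,225 − $50) moves to the copay.
Copay on this service: $45.
Patient responsibility before any cap: $50 + $45 = $95.
Total out-of-pocket so far would be $150 + $95 = $245, below the $500 cap — no reduction.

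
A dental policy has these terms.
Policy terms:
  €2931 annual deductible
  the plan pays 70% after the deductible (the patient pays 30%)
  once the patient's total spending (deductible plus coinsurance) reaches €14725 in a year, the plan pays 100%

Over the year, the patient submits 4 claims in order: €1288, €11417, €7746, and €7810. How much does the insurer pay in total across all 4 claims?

€17731

Bill 1, €1288: entire amount goes to the deductible. Patient pays €1288; OOP now €1288. Plan pays €1288 − €1288 = €0.
Bill 2, €11417: €1643 to deductible, leaving €9774; patient's 30% is €2932.20. Cost to patient: €4575.20. OOP to date €5863.20. Insurer: €11417 − €4575.20 = €6841.80.
Bill 3, €7746: 30% coinsurance on €7746 = €2323.80. Patient owes €2323.80 (running OOP €8187). Plan pays €7746 − €2323.80 = €5422.20.
Bill 4, €7810: deductible already satisfied, so patient's share is 30% × €7810 = €2343. Patient pays €2343; OOP now €10530. Plan pays €7810 − €2343 = €5467.
Insurer total: €0 + €6841.80 + €5422.20 + €5467 = €17731.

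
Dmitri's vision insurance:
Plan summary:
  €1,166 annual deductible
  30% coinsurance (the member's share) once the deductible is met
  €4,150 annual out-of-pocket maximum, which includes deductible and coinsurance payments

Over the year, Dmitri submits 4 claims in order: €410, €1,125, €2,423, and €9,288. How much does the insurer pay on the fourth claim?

#1 (€410): fully absorbed by the deductible. Member owes €410 (running OOP €410). Plan pays €410 − €410 = €0.
#2 (€1,125): €756 to deductible, leaving €369; coinsurance €369 × 30% = €110.70. Cost to member: €866.70. OOP to date €1,276.70. Plan pays €1,125 − €866.70 = €258.30.
#3 (€2,423): deductible already satisfied, so member's share is 30% × €2,423 = €726.90. Member owes €726.90 (running OOP €2,003.60). Plan pays €2,423 − €726.90 = €1,696.10.
#4 (€9,288): 30% coinsurance on €9,288 = €2,786.40. OOP would hit €4,790 > €4,150, so the cap limits the member to €4,150 − €2,003.60 = €2,146.40. Insurer: €9,288 − €2,146.40 = €7,141.60.

€7,141.60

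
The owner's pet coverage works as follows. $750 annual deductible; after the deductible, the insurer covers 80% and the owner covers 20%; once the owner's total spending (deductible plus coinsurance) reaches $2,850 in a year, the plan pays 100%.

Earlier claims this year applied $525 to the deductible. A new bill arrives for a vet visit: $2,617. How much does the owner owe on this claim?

$525 of the $750 deductible is already met, leaving $225.
After the $225 deductible portion, $2,617 − $225 = $2,392 is subject to coinsurance.
Coinsurance: $2,392 × 20% = $478.40.
So the owner owes $225 + $478.40 = $703.40 before any cap.
Total out-of-pocket so far would be $525 + $703.40 = $1,228.40, below the $2,850 cap — no reduction.

$703.40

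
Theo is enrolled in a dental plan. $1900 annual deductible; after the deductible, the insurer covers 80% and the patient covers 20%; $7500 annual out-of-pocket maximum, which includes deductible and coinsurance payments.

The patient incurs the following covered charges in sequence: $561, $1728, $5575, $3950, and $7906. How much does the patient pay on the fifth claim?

Claim 1 — $561: all of it applies to the deductible. Patient owes $561 (running OOP $561).
Claim 2 — $1728: deductible takes $1339, $389 remains; 20% of $389 = $77.80. Patient pays $1416.80; OOP now $1977.80.
Claim 3 — $5575: deductible already satisfied, so patient's share is 20% × $5575 = $1115. Patient owes $1115 (running OOP $3092.80).
Claim 4 — $3950: deductible met; 20% of $3950 = $790. Cost to patient: $790. OOP to date $3882.80.
Claim 5 — $7906: 20% coinsurance on $7906 = $1581.20. Patient pays $1581.20; OOP now $5464.

$1581.20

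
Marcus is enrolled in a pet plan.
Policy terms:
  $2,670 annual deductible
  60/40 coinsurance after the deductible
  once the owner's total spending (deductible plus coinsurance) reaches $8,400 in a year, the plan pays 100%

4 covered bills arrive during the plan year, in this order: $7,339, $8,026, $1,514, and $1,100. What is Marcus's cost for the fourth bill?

$46.40

Claim 1 — $7,339: $2,670 to deductible, leaving $4,669; coinsurance $4,669 × 40% = $1,867.60. Owner owes $4,537.60 (running OOP $4,537.60).
Claim 2 — $8,026: 40% coinsurance on $8,026 = $3,210.40. Owner owes $3,210.40 (running OOP $7,748).
Claim 3 — $1,514: deductible met; 40% of $1,514 = $605.60. Cost to owner: $605.60. OOP to date $8,353.60.
Claim 4 — $1,100: 40% coinsurance on $1,100 = $440. Adding that to $8,353.60 gives $8,793.60, past the $8,400 cap; owner pays only $8,400 − $8,353.60 = $46.40.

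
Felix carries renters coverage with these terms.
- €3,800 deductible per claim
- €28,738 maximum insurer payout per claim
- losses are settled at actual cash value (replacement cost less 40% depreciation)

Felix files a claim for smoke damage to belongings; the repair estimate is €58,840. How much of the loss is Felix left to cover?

Depreciate 40%: the covered value is €58,840 × 0.6 = €35,304.
Subtract the deductible: €35,304 − €3,800 = €31,504.
The €28,738 per-incident cap binds; insurer pays €28,738.
Tenant's share is the uncovered remainder: €58,840 − €28,738 = €30,102.

€30,102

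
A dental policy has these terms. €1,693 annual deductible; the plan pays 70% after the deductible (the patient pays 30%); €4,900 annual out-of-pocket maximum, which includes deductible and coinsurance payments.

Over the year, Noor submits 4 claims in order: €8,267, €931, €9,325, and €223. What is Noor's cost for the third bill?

Bill 1, €8,267: €1,693 finishes the deductible; €6,574 goes to coinsurance; coinsurance €6,574 × 30% = €1,972.20. Patient owes €3,665.20 (running OOP €3,665.20).
Bill 2, €931: deductible already satisfied, so patient's share is 30% × €931 = €279.30. Cost to patient: €279.30. OOP to date €3,944.50.
Bill 3, €9,325: deductible already satisfied, so patient's share is 30% × €9,325 = €2,797.50. Adding that to €3,944.50 gives €6,742, past the €4,900 cap; patient pays only €4,900 − €3,944.50 = €955.50.

€955.50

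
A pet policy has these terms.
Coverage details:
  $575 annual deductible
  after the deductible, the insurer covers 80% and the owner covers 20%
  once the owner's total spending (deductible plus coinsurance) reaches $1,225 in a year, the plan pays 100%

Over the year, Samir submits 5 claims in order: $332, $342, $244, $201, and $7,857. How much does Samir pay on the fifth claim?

Claim 1 ($332): entire amount goes to the deductible. Owner owes $332 (running OOP $332).
Claim 2 ($342): $243 finishes the deductible; $99 goes to coinsurance; 20% of $99 = $19.80. Cost to owner: $262.80. OOP to date $594.80.
Claim 3 ($244): deductible met; 20% of $244 = $48.80. Owner pays $48.80; OOP now $643.60.
Claim 4 ($201): 20% coinsurance on $201 = $40.20. Owner pays $40.20; OOP now $683.80.
Claim 5 ($7,857): 20% coinsurance on $7,857 = $1,571.40. That would push OOP to $2,255.20, over the $1,225 cap, so owner pays $1,225 − $683.80 = $541.20.

$541.20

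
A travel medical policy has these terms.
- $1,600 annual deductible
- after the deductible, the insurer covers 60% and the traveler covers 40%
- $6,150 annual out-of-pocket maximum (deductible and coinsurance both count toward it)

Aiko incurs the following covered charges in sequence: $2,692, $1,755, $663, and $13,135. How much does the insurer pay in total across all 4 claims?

$12,095

Claim 1 ($2,692): deductible takes $1,600, $1,092 remains; coinsurance $1,092 × 40% = $436.80. Cost to traveler: $2,036.80. OOP to date $2,036.80. Insurer: $2,692 − $2,036.80 = $655.20.
Claim 2 ($1,755): 40% coinsurance on $1,755 = $702. Traveler pays $702; OOP now $2,738.80. Plan pays $1,755 − $702 = $1,053.
Claim 3 ($663): 40% coinsurance on $663 = $265.20. Cost to traveler: $265.20. OOP to date $3,004. Insurer: $663 − $265.20 = $397.80.
Claim 4 ($13,135): deductible already satisfied, so traveler's share is 40% × $13,135 = $5,254. That would push OOP to $8,258, over the $6,150 cap, so traveler pays $6,150 − $3,004 = $3,146. Insurer: $13,135 − $3,146 = $9,989.
Insurer total: $655.20 + $1,053 + $397.80 + $9,989 = $12,095.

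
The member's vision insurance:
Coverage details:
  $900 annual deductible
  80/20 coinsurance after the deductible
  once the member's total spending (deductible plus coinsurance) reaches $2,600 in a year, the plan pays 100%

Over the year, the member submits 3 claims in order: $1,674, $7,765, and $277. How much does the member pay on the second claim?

#1 ($1,674): deductible takes $900, $774 remains; member's 20% is $154.80. Cost to member: $1,054.80. OOP to date $1,054.80.
#2 ($7,765): deductible already satisfied, so member's share is 20% × $7,765 = $1,553. That would push OOP to $2,607.80, over the $2,600 cap, so member pays $2,600 − $1,054.80 = $1,545.20.

$1,545.20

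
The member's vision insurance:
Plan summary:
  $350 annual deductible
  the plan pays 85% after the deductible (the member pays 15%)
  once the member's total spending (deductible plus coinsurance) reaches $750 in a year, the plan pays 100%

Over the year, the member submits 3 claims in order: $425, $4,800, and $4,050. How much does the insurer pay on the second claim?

$4,411.25

Bill 1, $425: $350 to deductible, leaving $75; member's 15% is $11.25. Cost to member: $361.25. OOP to date $361.25. Plan pays $425 − $361.25 = $63.75.
Bill 2, $4,800: deductible met; 15% of $4,800 = $720. OOP would hit $1,081.25 > $750, so the cap limits the member to $750 − $361.25 = $388.75. Insurer: $4,800 − $388.75 = $4,411.25.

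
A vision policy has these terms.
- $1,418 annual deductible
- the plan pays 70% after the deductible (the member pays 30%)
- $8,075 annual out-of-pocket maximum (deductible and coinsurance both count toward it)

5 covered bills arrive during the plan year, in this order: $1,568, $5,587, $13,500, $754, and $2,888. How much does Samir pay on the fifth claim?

$659.70

Claim 1 ($1,568): $1,418 finishes the deductible; $150 goes to coinsurance; coinsurance $150 × 30% = $45. Member owes $1,463 (running OOP $1,463).
Claim 2 ($5,587): 30% coinsurance on $5,587 = $1,676.10. Member owes $1,676.10 (running OOP $3,139.10).
Claim 3 ($13,500): deductible already satisfied, so member's share is 30% × $13,500 = $4,050. Member pays $4,050; OOP now $7,189.10.
Claim 4 ($754): 30% coinsurance on $754 = $226.20. Member pays $226.20; OOP now $7,415.30.
Claim 5 ($2,888): deductible already satisfied, so member's share is 30% × $2,888 = $866.40. Adding that to $7,415.30 gives $8,281.70, past the $8,075 cap; member pays only $8,075 − $7,415.30 = $659.70.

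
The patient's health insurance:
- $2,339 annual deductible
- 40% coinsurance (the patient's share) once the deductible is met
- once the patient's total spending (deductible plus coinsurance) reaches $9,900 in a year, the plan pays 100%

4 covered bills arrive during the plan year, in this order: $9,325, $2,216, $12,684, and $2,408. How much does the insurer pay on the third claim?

Claim 1 ($9,325): deductible takes $2,339, $6,986 remains; coinsurance $6,986 × 40% = $2,794.40. Cost to patient: $5,133.40. OOP to date $5,133.40. Plan pays $9,325 − $5,133.40 = $4,191.60.
Claim 2 ($2,216): deductible met; 40% of $2,216 = $886.40. Patient owes $886.40 (running OOP $6,019.80). Insurer: $2,216 − $886.40 = $1,329.60.
Claim 3 ($12,684): deductible met; 40% of $12,684 = $5,073.60. Adding that to $6,019.80 gives $11,093.40, past the $9,900 cap; patient pays only $9,900 − $6,019.80 = $3,880.20. Insurer: $12,684 − $3,880.20 = $8,803.80.

$8,803.80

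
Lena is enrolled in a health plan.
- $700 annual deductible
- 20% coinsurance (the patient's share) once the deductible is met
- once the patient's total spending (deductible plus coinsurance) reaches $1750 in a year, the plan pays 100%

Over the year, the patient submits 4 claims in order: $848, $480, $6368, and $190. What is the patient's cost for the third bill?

$924.40

Claim 1 — $848: deductible takes $700, $148 remains; patient's 20% is $29.60. Patient owes $729.60 (running OOP $729.60).
Claim 2 — $480: 20% coinsurance on $480 = $96. Cost to patient: $96. OOP to date $825.60.
Claim 3 — $6368: 20% coinsurance on $6368 = $1273.60. Adding that to $825.60 gives $2099.20, past the $1750 cap; patient pays only $1750 − $825.60 = $924.40.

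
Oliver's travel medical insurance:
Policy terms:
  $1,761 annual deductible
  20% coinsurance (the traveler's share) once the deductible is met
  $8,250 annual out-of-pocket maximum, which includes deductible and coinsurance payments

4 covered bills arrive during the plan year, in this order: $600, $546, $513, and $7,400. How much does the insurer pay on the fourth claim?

Claim 1 — $600: fully absorbed by the deductible. Cost to traveler: $600. OOP to date $600. Insurer: $600 − $600 = $0.
Claim 2 — $546: entire amount goes to the deductible. Traveler owes $546 (running OOP $1,146). Plan pays $546 − $546 = $0.
Claim 3 — $513: entire amount goes to the deductible. Cost to traveler: $513. OOP to date $1,659. Plan pays $513 − $513 = $0.
Claim 4 — $7,400: $102 finishes the deductible; $7,298 goes to coinsurance; 20% of $7,298 = $1,459.60. Traveler pays $1,561.60; OOP now $3,220.60. Plan pays $7,400 − $1,561.60 = $5,838.40.

$5,838.40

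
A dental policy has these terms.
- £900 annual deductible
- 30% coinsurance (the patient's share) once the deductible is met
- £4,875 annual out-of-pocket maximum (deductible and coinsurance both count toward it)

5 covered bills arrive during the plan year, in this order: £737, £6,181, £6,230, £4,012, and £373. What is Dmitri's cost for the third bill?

£1,869

Claim 1 (£737): all of it applies to the deductible. Patient pays £737; OOP now £737.
Claim 2 (£6,181): £163 finishes the deductible; £6,018 goes to coinsurance; 30% of £6,018 = £1,805.40. Patient pays £1,968.40; OOP now £2,705.40.
Claim 3 (£6,230): deductible met; 30% of £6,230 = £1,869. Patient owes £1,869 (running OOP £4,574.40).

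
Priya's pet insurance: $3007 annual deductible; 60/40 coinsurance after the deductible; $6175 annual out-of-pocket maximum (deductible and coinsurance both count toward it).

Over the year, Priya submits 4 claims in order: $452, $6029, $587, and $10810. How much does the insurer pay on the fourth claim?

Claim 1 ($452): all of it applies to the deductible. Owner pays $452; OOP now $452. Plan pays $452 − $452 = $0.
Claim 2 ($6029): $2555 to deductible, leaving $3474; 40% of $3474 = $1389.60. Owner owes $3944.60 (running OOP $4396.60). Insurer: $6029 − $3944.60 = $2084.40.
Claim 3 ($587): deductible already satisfied, so owner's share is 40% × $587 = $234.80. Cost to owner: $234.80. OOP to date $4631.40. Plan pays $587 − $234.80 = $352.20.
Claim 4 ($10810): deductible already satisfied, so owner's share is 40% × $10810 = $4324. Adding that to $4631.40 gives $8955.40, past the $6175 cap; owner pays only $6175 − $4631.40 = $1543.60. Plan pays $10810 − $1543.60 = $9266.40.

$9266.40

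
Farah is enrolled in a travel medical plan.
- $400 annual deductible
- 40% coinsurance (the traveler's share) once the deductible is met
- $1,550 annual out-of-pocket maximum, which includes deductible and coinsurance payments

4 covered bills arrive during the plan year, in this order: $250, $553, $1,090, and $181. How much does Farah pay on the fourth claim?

Claim 1 — $250: fully absorbed by the deductible. Cost to traveler: $250. OOP to date $250.
Claim 2 — $553: $150 finishes the deductible; $403 goes to coinsurance; traveler's 40% is $161.20. Traveler pays $311.20; OOP now $561.20.
Claim 3 — $1,090: deductible already satisfied, so traveler's share is 40% × $1,090 = $436. Traveler owes $436 (running OOP $997.20).
Claim 4 — $181: deductible met; 40% of $181 = $72.40. Traveler pays $72.40; OOP now $1,069.60.

$72.40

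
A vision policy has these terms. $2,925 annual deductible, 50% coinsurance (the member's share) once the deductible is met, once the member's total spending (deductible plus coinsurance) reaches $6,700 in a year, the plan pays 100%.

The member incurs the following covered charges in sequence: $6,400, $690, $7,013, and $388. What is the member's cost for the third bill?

$1,692.50

Claim 1 ($6,400): $2,925 to deductible, leaving $3,475; member's 50% is $1,737.50. Member owes $4,662.50 (running OOP $4,662.50).
Claim 2 ($690): 50% coinsurance on $690 = $345. Member pays $345; OOP now $5,007.50.
Claim 3 ($7,013): 50% coinsurance on $7,013 = $3,506.50. Adding that to $5,007.50 gives $8,514, past the $6,700 cap; member pays only $6,700 − $5,007.50 = $1,692.50.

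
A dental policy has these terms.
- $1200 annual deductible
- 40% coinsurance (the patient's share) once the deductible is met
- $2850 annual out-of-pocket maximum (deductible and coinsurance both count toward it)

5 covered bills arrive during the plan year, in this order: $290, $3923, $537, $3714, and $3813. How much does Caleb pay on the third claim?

$214.80

Claim 1 ($290): entire amount goes to the deductible. Cost to patient: $290. OOP to date $290.
Claim 2 ($3923): $910 to deductible, leaving $3013; patient's 40% is $1205.20. Patient owes $2115.20 (running OOP $2405.20).
Claim 3 ($537): deductible met; 40% of $537 = $214.80. Cost to patient: $214.80. OOP to date $2620.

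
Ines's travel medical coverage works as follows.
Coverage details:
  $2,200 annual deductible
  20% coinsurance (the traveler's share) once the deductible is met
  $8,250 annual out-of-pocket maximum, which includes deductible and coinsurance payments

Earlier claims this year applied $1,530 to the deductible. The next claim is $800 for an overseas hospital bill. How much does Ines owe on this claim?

$1,530 of the $2,200 deductible is already met, leaving $670.
The remaining $130 (= $800 − $670) moves to coinsurance.
20% of $130 = $26 falls to the traveler.
So the traveler owes $670 + $26 = $696 before any cap.
Cumulative spending $1,530 + $696 = $2,226 stays under the $8,250 maximum.

$696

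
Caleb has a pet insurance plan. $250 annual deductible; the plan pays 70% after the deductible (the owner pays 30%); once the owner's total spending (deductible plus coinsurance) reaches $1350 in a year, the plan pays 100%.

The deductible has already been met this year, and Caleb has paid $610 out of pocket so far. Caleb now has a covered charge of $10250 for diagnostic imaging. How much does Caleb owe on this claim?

$740

With the deductible met, the entire $10250 is subject to coinsurance.
Coinsurance: $10250 × 30% = $3075.
Year-to-date out-of-pocket would reach $610 + $3075 = $3685, above the $1350 maximum, so the owner pays only $1350 − $610 = $740.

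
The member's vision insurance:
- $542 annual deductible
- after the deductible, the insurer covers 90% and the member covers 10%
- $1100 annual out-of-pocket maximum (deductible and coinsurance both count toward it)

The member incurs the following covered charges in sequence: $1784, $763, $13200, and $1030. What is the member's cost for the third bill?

Claim 1 — $1784: deductible takes $542, $1242 remains; member's 10% is $124.20. Member owes $666.20 (running OOP $666.20).
Claim 2 — $763: deductible met; 10% of $763 = $76.30. Member owes $76.30 (running OOP $742.50).
Claim 3 — $13200: deductible met; 10% of $13200 = $1320. Adding that to $742.50 gives $2062.50, past the $1100 cap; member pays only $1100 − $742.50 = $357.50.

$357.50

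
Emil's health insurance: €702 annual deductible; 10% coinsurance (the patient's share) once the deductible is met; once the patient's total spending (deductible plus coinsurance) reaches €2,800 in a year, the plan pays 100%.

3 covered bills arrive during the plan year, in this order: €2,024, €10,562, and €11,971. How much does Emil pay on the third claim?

Claim 1 — €2,024: €702 finishes the deductible; €1,322 goes to coinsurance; patient's 10% is €132.20. Patient pays €834.20; OOP now €834.20.
Claim 2 — €10,562: 10% coinsurance on €10,562 = €1,056.20. Patient owes €1,056.20 (running OOP €1,890.40).
Claim 3 — €11,971: deductible already satisfied, so patient's share is 10% × €11,971 = €1,197.10. Adding that to €1,890.40 gives €3,087.50, past the €2,800 cap; patient pays only €2,800 − €1,890.40 = €909.60.

€909.60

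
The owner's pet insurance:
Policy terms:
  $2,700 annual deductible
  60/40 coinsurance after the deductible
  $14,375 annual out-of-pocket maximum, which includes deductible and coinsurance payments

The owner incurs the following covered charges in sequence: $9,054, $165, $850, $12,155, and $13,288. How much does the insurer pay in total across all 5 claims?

Claim 1 ($9,054): deductible takes $2,700, $6,354 remains; owner's 40% is $2,541.60. Owner pays $5,241.60; OOP now $5,241.60. Plan pays $9,054 − $5,241.60 = $3,812.40.
Claim 2 ($165): 40% coinsurance on $165 = $66. Cost to owner: $66. OOP to date $5,307.60. Insurer: $165 − $66 = $99.
Claim 3 ($850): 40% coinsurance on $850 = $340. Cost to owner: $340. OOP to date $5,647.60. Insurer: $850 − $340 = $510.
Claim 4 ($12,155): deductible met; 40% of $12,155 = $4,862. Owner pays $4,862; OOP now $10,509.60. Insurer: $12,155 − $4,862 = $7,293.
Claim 5 ($13,288): deductible already satisfied, so owner's share is 40% × $13,288 = $5,315.20. Adding that to $10,509.60 gives $15,824.80, past the $14,375 cap; owner pays only $14,375 − $10,509.60 = $3,865.40. Plan pays $13,288 − $3,865.40 = $9,422.60.
Insurer total: $3,812.40 + $99 + $510 + $7,293 + $9,422.60 = $21,137.

$21,137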